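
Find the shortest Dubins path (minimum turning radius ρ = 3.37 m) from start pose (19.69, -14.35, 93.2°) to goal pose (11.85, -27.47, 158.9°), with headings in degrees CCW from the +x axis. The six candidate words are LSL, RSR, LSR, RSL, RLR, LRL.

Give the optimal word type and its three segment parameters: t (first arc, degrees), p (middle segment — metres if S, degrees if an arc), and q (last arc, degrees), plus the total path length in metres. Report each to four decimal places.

Let ψ = atan2(Δy, Δx) = atan2(-13.12, -7.84) = -120.8609° be the start→goal bearing.
Normalize: d = |goal − start| / ρ = 15.283979/3.37 = 4.535305, α = (θ_start − ψ) mod 360° = 214.0609° = 3.736067 rad, β = (θ_goal − ψ) mod 360° = 279.7609° = 4.882749 rad.
Common terms: sin α = -0.560074, cos α = -0.828443, sin β = -0.985524, cos β = 0.169537, cos(α−β) = 0.411514, d² = 20.568993. Work in radians in the unit-radius frame; every candidate has L = ρ·(t + p + q).
LSL: p² = 2 + d² − 2cos(α−β) + 2d(sin α − sin β) = 25.605058; p = √p² = 5.060144; φ = atan2(cos β − cos α, d + sin α − sin β) = 0.198525 rad; t = (φ − α) mod 2π = 2.745643 rad, q = (β − φ) mod 2π = 4.684224 rad → L = 3.37·(2.745643 + 5.060144 + 4.684224) = 3.37·12.490011 = 42.091336 m
RSR: p² = 2 + d² − 2cos(α−β) + 2d(sin β − sin α) = 17.886872; p = √p² = 4.229287; φ = atan2(cos α − cos β, d − sin α + sin β) = -0.238215 rad; t = (α − φ) mod 2π = 3.974283 rad, q = (φ − β) mod 2π = 1.162221 rad → L = 3.37·(3.974283 + 4.229287 + 1.162221) = 3.37·9.365791 = 31.562717 m
LSR: p² = d² − 2 + 2cos(α−β) + 2d(sin α + sin β) = 5.372509; p = √p² = 2.317867; φ = atan2(−cos α − cos β, d + sin α + sin β) − atan2(−2, p) = 0.928838 rad; t = (φ − α) mod 2π = 3.475956 rad, q = (φ − β) mod 2π = 2.329274 rad → L = 3.37·(3.475956 + 2.317867 + 2.329274) = 3.37·8.123097 = 27.374837 m
RSL: p² = d² − 2 + 2cos(α−β) − 2d(sin α + sin β) = 33.411535; p = √p² = 5.780271; φ = atan2(cos α + cos β, d − sin α − sin β) − atan2(2, p) = -0.441046 rad; t = (α − φ) mod 2π = 4.177114 rad, q = (β − φ) mod 2π = 5.323795 rad → L = 3.37·(4.177114 + 5.780271 + 5.323795) = 3.37·15.281180 = 51.497577 m
RLR: c = (6 − d² + 2cos(α−β) + 2d(sin α − sin β))/8 = -1.235859, |c| > 1 → infeasible
LRL: c = (6 − d² + 2cos(α−β) − 2d(sin α − sin β))/8 = -2.200632, |c| > 1 → infeasible
Shortest: LSR with L = 27.374837 m ≈ 27.3748 m
Convert LSR to answer units (arcs ×180/π): t = 3.475956·180/π = 199.1576°, p = ρ·p = 3.37·2.317867 = 7.8112 m, q = 2.329274·180/π = 133.4576°, L = 27.3748 m.

LSR: t = 199.1576°, p = 7.8112 m, q = 133.4576°, L = 27.3748 m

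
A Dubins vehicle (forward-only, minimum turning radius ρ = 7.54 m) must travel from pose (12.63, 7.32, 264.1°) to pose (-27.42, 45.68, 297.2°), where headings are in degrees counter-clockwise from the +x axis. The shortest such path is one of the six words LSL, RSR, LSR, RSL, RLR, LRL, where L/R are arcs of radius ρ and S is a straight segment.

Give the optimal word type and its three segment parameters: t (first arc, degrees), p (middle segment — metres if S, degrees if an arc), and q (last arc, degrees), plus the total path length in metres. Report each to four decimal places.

Let ψ = atan2(Δy, Δx) = atan2(38.36, -40.05) = 136.2347° be the start→goal bearing.
Normalize: d = |goal − start| / ρ = 55.457119/7.54 = 7.355056, α = (θ_start − ψ) mod 360° = 127.8653° = 2.231670 rad, β = (θ_goal − ψ) mod 360° = 160.9653° = 2.809374 rad.
Common terms: sin α = 0.789456, cos α = -0.613807, sin β = 0.326141, cos β = -0.945321, cos(α−β) = 0.837719, d² = 54.096843. Work in radians in the unit-radius frame; every candidate has L = ρ·(t + p + q).
LSL: p² = 2 + d² − 2cos(α−β) + 2d(sin α − sin β) = 61.236822; p = √p² = 7.825396; φ = atan2(cos β − cos α, d + sin α − sin β) = -0.042377 rad; t = (φ − α) mod 2π = 4.009139 rad, q = (β − φ) mod 2π = 2.851751 rad → L = 7.54·(4.009139 + 7.825396 + 2.851751) = 7.54·14.686285 = 110.734591 m
RSR: p² = 2 + d² − 2cos(α−β) + 2d(sin β − sin α) = 47.605989; p = √p² = 6.899709; φ = atan2(cos α − cos β, d − sin α + sin β) = 0.048066 rad; t = (α − φ) mod 2π = 2.183604 rad, q = (φ − β) mod 2π = 3.521877 rad → L = 7.54·(2.183604 + 6.899709 + 3.521877) = 7.54·12.605191 = 95.043138 m
LSR: p² = d² − 2 + 2cos(α−β) + 2d(sin α + sin β) = 70.182843; p = √p² = 8.377520; φ = atan2(−cos α − cos β, d + sin α + sin β) − atan2(−2, p) = 0.416373 rad; t = (φ − α) mod 2π = 4.467888 rad, q = (φ − β) mod 2π = 3.890184 rad → L = 7.54·(4.467888 + 8.377520 + 3.890184) = 7.54·16.735592 = 126.186364 m
RSL: p² = d² − 2 + 2cos(α−β) − 2d(sin α + sin β) = 37.361719; p = √p² = 6.112423; φ = atan2(cos α + cos β, d − sin α − sin β) − atan2(2, p) = -0.561090 rad; t = (α − φ) mod 2π = 2.792760 rad, q = (β − φ) mod 2π = 3.370464 rad → L = 7.54·(2.792760 + 6.112423 + 3.370464) = 7.54·12.275648 = 92.558384 m
RLR: c = (6 − d² + 2cos(α−β) + 2d(sin α − sin β))/8 = -4.950749, |c| > 1 → infeasible
LRL: c = (6 − d² + 2cos(α−β) − 2d(sin α − sin β))/8 = -6.654603, |c| > 1 → infeasible
Shortest: RSL with L = 92.558384 m ≈ 92.5584 m
Convert RSL to answer units (arcs ×180/π): t = 2.792760·180/π = 160.0134°, p = ρ·p = 7.54·6.112423 = 46.0877 m, q = 3.370464·180/π = 193.1134°, L = 92.5584 m.

RSL: t = 160.0134°, p = 46.0877 m, q = 193.1134°, L = 92.5584 m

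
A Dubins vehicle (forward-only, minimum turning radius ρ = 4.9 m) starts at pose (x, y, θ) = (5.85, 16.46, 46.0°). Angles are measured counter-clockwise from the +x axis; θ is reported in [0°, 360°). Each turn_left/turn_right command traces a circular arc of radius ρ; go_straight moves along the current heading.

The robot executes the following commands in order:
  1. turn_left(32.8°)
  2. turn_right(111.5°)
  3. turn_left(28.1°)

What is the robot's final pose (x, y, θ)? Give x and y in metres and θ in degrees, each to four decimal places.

set_pose: (x, y, θ) = (5.8500, 16.4600, 46.0000°), ρ = 4.9
turn_left(32.8°): centre at ρ to the left, rotate +32.8° → (7.1319, 18.9121, 78.8000°)
turn_right(111.5°): centre at ρ to the right, rotate −111.5° → (14.5858, 22.0837, -32.7000° ≡ 327.3000°)
turn_left(28.1°): centre at ρ to the left, rotate +28.1° → (16.8400, 21.3229, 355.4000°)

(16.8400, 21.3229, 355.4000°)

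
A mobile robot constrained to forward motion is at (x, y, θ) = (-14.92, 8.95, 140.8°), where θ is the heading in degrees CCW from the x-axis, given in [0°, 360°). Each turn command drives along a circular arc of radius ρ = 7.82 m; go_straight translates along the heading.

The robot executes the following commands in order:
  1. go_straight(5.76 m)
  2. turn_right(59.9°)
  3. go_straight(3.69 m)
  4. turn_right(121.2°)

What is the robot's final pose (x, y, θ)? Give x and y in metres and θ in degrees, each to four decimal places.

set_pose: (x, y, θ) = (-14.9200, 8.9500, 140.8000°), ρ = 7.82
go_straight(5.76): x += 5.76·cos θ, y += 5.76·sin θ → (-19.3837, 12.5905, 140.8000°)
turn_right(59.9°): centre at ρ to the right, rotate −59.9° → (-22.1628, 19.8874, 80.9000°)
go_straight(3.69): x += 3.69·cos θ, y += 3.69·sin θ → (-21.5792, 23.5309, 80.9000°)
turn_right(121.2°): centre at ρ to the right, rotate −121.2° → (-8.7997, 28.2582, -40.3000° ≡ 319.7000°)

(-8.7997, 28.2582, 319.7000°)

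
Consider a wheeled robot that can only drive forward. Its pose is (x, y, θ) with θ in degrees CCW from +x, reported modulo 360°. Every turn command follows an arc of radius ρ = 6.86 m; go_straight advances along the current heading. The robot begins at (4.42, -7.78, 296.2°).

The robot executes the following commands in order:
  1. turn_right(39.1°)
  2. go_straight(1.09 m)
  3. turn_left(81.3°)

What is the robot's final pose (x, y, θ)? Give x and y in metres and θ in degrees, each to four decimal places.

set_pose: (x, y, θ) = (4.4200, -7.7800, 296.2000°), ρ = 6.86
turn_right(39.1°): centre at ρ to the right, rotate −39.1° → (4.9517, -12.3402, 257.1000°)
go_straight(1.09): x += 1.09·cos θ, y += 1.09·sin θ → (4.7083, -13.4027, 257.1000°)
turn_left(81.3°): centre at ρ to the left, rotate +81.3° → (8.8699, -21.3125, 338.4000°)

(8.8699, -21.3125, 338.4000°)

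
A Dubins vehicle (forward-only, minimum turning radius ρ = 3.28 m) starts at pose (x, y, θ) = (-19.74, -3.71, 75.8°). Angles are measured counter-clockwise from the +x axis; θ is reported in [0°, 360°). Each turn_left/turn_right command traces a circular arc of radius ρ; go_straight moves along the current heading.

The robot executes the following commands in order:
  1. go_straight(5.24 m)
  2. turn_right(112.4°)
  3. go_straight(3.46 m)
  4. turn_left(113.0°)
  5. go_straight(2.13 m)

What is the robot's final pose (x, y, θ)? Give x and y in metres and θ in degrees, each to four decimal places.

set_pose: (x, y, θ) = (-19.7400, -3.7100, 75.8000°), ρ = 3.28
go_straight(5.24): x += 5.24·cos θ, y += 5.24·sin θ → (-18.4546, 1.3699, 75.8000°)
turn_right(112.4°): centre at ρ to the right, rotate −112.4° → (-13.3192, 3.1985, -36.6000° ≡ 323.4000°)
go_straight(3.46): x += 3.46·cos θ, y += 3.46·sin θ → (-10.5414, 1.1356, 323.4000°)
turn_left(113.0°): centre at ρ to the left, rotate +113.0° → (-5.3978, 2.9976, 436.4000° ≡ 76.4000°)
go_straight(2.13): x += 2.13·cos θ, y += 2.13·sin θ → (-4.8969, 5.0678, 76.4000°)

(-4.8969, 5.0678, 76.4000°)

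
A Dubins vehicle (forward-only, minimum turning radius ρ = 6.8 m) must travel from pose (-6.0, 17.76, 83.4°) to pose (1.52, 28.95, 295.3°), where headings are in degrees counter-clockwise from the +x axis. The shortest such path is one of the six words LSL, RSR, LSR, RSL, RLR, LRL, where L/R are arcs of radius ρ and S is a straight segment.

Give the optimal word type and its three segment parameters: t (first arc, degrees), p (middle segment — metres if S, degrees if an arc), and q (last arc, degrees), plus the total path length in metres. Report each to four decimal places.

LRL: t = 66.0254°, p = 232.6466°, q = 18.5212°, L = 37.6452 m

Let ψ = atan2(Δy, Δx) = atan2(11.19, 7.52) = 56.0978° be the start→goal bearing.
Normalize: d = |goal − start| / ρ = 13.482081/6.8 = 1.982659, α = (θ_start − ψ) mod 360° = 27.3022° = 0.476514 rad, β = (θ_goal − ψ) mod 360° = 239.2022° = 4.174866 rad.
Common terms: sin α = 0.458684, cos α = 0.888599, sin β = -0.858980, cos β = -0.512009, cos(α−β) = -0.848972, d² = 3.930936. Work in radians in the unit-radius frame; every candidate has L = ρ·(t + p + q).
LSL: p² = 2 + d² − 2cos(α−β) + 2d(sin α − sin β) = 12.853836; p = √p² = 3.585225; φ = atan2(cos β − cos α, d + sin α − sin β) = -0.401350 rad; t = (φ − α) mod 2π = 5.405322 rad, q = (β − φ) mod 2π = 4.576216 rad → L = 6.8·(5.405322 + 3.585225 + 4.576216) = 6.8·13.566763 = 92.253986 m
RSR: p² = 2 + d² − 2cos(α−β) + 2d(sin β − sin α) = 2.403923; p = √p² = 1.550459; φ = atan2(cos α − cos β, d − sin α + sin β) = 1.127519 rad; t = (α − φ) mod 2π = 5.632180 rad, q = (φ − β) mod 2π = 3.235838 rad → L = 6.8·(5.632180 + 1.550459 + 3.235838) = 6.8·10.418477 = 70.845644 m
LSR: p² = d² − 2 + 2cos(α−β) + 2d(sin α + sin β) = -1.354307 < 0 → infeasible
RSL: p² = d² − 2 + 2cos(α−β) − 2d(sin α + sin β) = 1.820293; p = √p² = 1.349182; φ = atan2(cos α + cos β, d − sin α − sin β) − atan2(2, p) = -0.820589 rad; t = (α − φ) mod 2π = 1.297103 rad, q = (β − φ) mod 2π = 4.995455 rad → L = 6.8·(1.297103 + 1.349182 + 4.995455) = 6.8·7.641741 = 51.963836 m
RLR: c = (6 − d² + 2cos(α−β) + 2d(sin α − sin β))/8 = 0.699510; p = 2π − arccos c = 5.487100 rad; φ = atan2(cos α − cos β, d − sin α + sin β) = 1.127519 rad; t = (α − φ + p/2) mod 2π = 2.092544 rad, q = (α − β − t + p) mod 2π = 5.979388 rad → L = 6.8·(2.092544 + 5.487100 + 5.979388) = 6.8·13.559033 = 92.201422 m
LRL: c = (6 − d² + 2cos(α−β) − 2d(sin α − sin β))/8 = -0.606730; p = 2π − arccos c = 4.060449 rad; φ = atan2(cos β − cos α, d + sin α − sin β) = -0.401350 rad; t = (φ − α + p/2) mod 2π = 1.152361 rad, q = (β − α − t + p) mod 2π = 0.323256 rad → L = 6.8·(1.152361 + 4.060449 + 0.323256) = 6.8·5.536066 = 37.645247 m
Shortest: LRL with L = 37.645247 m ≈ 37.6452 m
Convert LRL to answer units (arcs ×180/π): t = 1.152361·180/π = 66.0254°, p = 4.060449·180/π = 232.6466°, q = 0.323256·180/π = 18.5212°, L = 37.6452 m.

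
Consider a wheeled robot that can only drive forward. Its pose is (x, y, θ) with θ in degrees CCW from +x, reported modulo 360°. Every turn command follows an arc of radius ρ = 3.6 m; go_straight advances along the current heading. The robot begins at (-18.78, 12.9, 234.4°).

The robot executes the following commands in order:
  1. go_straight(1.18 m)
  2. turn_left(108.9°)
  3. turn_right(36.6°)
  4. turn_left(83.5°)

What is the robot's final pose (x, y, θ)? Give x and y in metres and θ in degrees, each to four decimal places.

set_pose: (x, y, θ) = (-18.7800, 12.9000, 234.4000°), ρ = 3.6
go_straight(1.18): x += 1.18·cos θ, y += 1.18·sin θ → (-19.4669, 11.9405, 234.4000°)
turn_left(108.9°): centre at ρ to the left, rotate +108.9° → (-17.5742, 6.3967, 343.3000°)
turn_right(36.6°): centre at ρ to the right, rotate −36.6° → (-15.7223, 5.1000, 306.7000°)
turn_left(83.5°): centre at ρ to the left, rotate +83.5° → (-11.0251, 4.1401, 390.2000° ≡ 30.2000°)

(-11.0251, 4.1401, 30.2000°)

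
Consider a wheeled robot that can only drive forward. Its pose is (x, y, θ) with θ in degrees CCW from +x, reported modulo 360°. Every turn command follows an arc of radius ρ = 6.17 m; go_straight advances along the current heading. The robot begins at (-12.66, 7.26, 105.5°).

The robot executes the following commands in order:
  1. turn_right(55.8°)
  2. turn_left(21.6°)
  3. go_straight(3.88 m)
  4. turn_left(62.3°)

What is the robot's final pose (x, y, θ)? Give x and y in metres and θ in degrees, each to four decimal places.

set_pose: (x, y, θ) = (-12.6600, 7.2600, 105.5000°), ρ = 6.17
turn_right(55.8°): centre at ρ to the right, rotate −55.8° → (-11.4201, 12.8996, 49.7000°)
turn_left(21.6°): centre at ρ to the left, rotate +21.6° → (-10.2814, 14.9121, 71.3000°)
go_straight(3.88): x += 3.88·cos θ, y += 3.88·sin θ → (-9.0375, 18.5872, 71.3000°)
turn_left(62.3°): centre at ρ to the left, rotate +62.3° → (-10.4136, 24.8204, 133.6000°)

(-10.4136, 24.8204, 133.6000°)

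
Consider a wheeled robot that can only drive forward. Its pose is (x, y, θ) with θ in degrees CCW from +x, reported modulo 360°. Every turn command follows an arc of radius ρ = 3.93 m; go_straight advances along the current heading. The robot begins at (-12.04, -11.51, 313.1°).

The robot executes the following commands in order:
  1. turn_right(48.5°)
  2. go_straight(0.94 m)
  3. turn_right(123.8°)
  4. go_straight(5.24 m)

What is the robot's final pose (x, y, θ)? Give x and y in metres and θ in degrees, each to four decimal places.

(-21.5426, -14.8648, 140.8000°)

set_pose: (x, y, θ) = (-12.0400, -11.5100, 313.1000°), ρ = 3.93
turn_right(48.5°): centre at ρ to the right, rotate −48.5° → (-10.9970, -14.5651, 264.6000°)
go_straight(0.94): x += 0.94·cos θ, y += 0.94·sin θ → (-11.0854, -15.5009, 264.6000°)
turn_right(123.8°): centre at ρ to the right, rotate −123.8° → (-17.4819, -18.1766, 140.8000°)
go_straight(5.24): x += 5.24·cos θ, y += 5.24·sin θ → (-21.5426, -14.8648, 140.8000°)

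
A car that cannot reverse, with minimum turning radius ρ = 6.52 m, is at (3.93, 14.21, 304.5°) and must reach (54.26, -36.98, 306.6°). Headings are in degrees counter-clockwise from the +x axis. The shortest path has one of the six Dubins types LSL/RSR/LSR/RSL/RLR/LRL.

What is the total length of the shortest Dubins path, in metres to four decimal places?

71.7969 m

Let ψ = atan2(Δy, Δx) = atan2(-51.19, 50.33) = -45.4854° be the start→goal bearing.
Normalize: d = |goal − start| / ρ = 71.788056/6.52 = 11.010438, α = (θ_start − ψ) mod 360° = 349.9854° = 6.108397 rad, β = (θ_goal − ψ) mod 360° = 352.0854° = 6.145049 rad.
Common terms: sin α = -0.173900, cos α = 0.984763, sin β = -0.137698, cos β = 0.990474, cos(α−β) = 0.999328, d² = 121.229746. Work in radians in the unit-radius frame; every candidate has L = ρ·(t + p + q).
LSL: p² = 2 + d² − 2cos(α−β) + 2d(sin α − sin β) = 120.433886; p = √p² = 10.974237; φ = atan2(cos β − cos α, d + sin α − sin β) = 0.000520 rad; t = (φ − α) mod 2π = 0.175309 rad, q = (β − φ) mod 2π = 6.144528 rad → L = 6.52·(0.175309 + 10.974237 + 6.144528) = 6.52·17.294075 = 112.757366 m
RSR: p² = 2 + d² − 2cos(α−β) + 2d(sin β − sin α) = 122.028293; p = √p² = 11.046642; φ = atan2(cos α − cos β, d − sin α + sin β) = -0.000517 rad; t = (α − φ) mod 2π = 6.108914 rad, q = (φ − β) mod 2π = 0.137620 rad → L = 6.52·(6.108914 + 11.046642 + 0.137620) = 6.52·17.293175 = 112.751502 m
LSR: p² = d² − 2 + 2cos(α−β) + 2d(sin α + sin β) = 114.366750; p = √p² = 10.694239; φ = atan2(−cos α − cos β, d + sin α + sin β) − atan2(−2, p) = 0.002315 rad; t = (φ − α) mod 2π = 0.177104 rad, q = (φ − β) mod 2π = 0.140452 rad → L = 6.52·(0.177104 + 10.694239 + 0.140452) = 6.52·11.011794 = 71.796898 m
RSL: p² = d² − 2 + 2cos(α−β) − 2d(sin α + sin β) = 128.090056; p = √p² = 11.317688; φ = atan2(cos α + cos β, d − sin α − sin β) − atan2(2, p) = -0.002188 rad; t = (α − φ) mod 2π = 6.110584 rad, q = (β − φ) mod 2π = 6.147236 rad → L = 6.52·(6.110584 + 11.317688 + 6.147236) = 6.52·23.575508 = 153.712314 m
RLR: c = (6 − d² + 2cos(α−β) + 2d(sin α − sin β))/8 = -14.253537, |c| > 1 → infeasible
LRL: c = (6 − d² + 2cos(α−β) − 2d(sin α − sin β))/8 = -14.054236, |c| > 1 → infeasible
Shortest: LSR with L = 71.796898 m ≈ 71.7969 m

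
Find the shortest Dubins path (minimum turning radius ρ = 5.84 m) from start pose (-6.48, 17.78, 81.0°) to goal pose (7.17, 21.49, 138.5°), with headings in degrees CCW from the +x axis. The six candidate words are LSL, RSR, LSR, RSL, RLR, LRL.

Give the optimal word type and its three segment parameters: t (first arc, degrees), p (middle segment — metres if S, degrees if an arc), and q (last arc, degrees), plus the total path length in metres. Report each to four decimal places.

RSR: t = 43.5609°, p = 14.8005 m, q = 258.9391°, L = 45.6335 m

Let ψ = atan2(Δy, Δx) = atan2(3.71, 13.65) = 15.2054° be the start→goal bearing.
Normalize: d = |goal − start| / ρ = 14.145197/5.84 = 2.422123, α = (θ_start − ψ) mod 360° = 65.7946° = 1.148333 rad, β = (θ_goal − ψ) mod 360° = 123.2946° = 2.151897 rad.
Common terms: sin α = 0.912082, cos α = 0.410009, sin β = 0.835859, cos β = -0.548944, cos(α−β) = 0.537300, d² = 5.866679. Work in radians in the unit-radius frame; every candidate has L = ρ·(t + p + q).
LSL: p² = 2 + d² − 2cos(α−β) + 2d(sin α − sin β) = 7.161321; p = √p² = 2.676064; φ = atan2(cos β − cos α, d + sin α − sin β) = -0.366494 rad; t = (φ − α) mod 2π = 4.768359 rad, q = (β − φ) mod 2π = 2.518391 rad → L = 5.84·(4.768359 + 2.676064 + 2.518391) = 5.84·9.962814 = 58.182834 m
RSR: p² = 2 + d² − 2cos(α−β) + 2d(sin β − sin α) = 6.422838; p = √p² = 2.534332; φ = atan2(cos α − cos β, d − sin α + sin β) = 0.388051 rad; t = (α − φ) mod 2π = 0.760282 rad, q = (φ − β) mod 2π = 4.519339 rad → L = 5.84·(0.760282 + 2.534332 + 4.519339) = 5.84·7.813953 = 45.633485 m
LSR: p² = d² − 2 + 2cos(α−β) + 2d(sin α + sin β) = 13.408731; p = √p² = 3.661793; φ = atan2(−cos α − cos β, d + sin α + sin β) − atan2(−2, p) = 0.533211 rad; t = (φ − α) mod 2π = 5.668064 rad, q = (φ − β) mod 2π = 4.664499 rad → L = 5.84·(5.668064 + 3.661793 + 4.664499) = 5.84·13.994356 = 81.727042 m
RSL: p² = d² − 2 + 2cos(α−β) − 2d(sin α + sin β) = -3.526175 < 0 → infeasible
RLR: c = (6 − d² + 2cos(α−β) + 2d(sin α − sin β))/8 = 0.197145; p = 2π − arccos c = 4.910834 rad; φ = atan2(cos α − cos β, d − sin α + sin β) = 0.388051 rad; t = (α − φ + p/2) mod 2π = 3.215699 rad, q = (α − β − t + p) mod 2π = 0.691571 rad → L = 5.84·(3.215699 + 4.910834 + 0.691571) = 5.84·8.818104 = 51.497727 m
LRL: c = (6 − d² + 2cos(α−β) − 2d(sin α − sin β))/8 = 0.104835; p = 2π − arccos c = 4.817417 rad; φ = atan2(cos β − cos α, d + sin α − sin β) = -0.366494 rad; t = (φ − α + p/2) mod 2π = 0.893882 rad, q = (β − α − t + p) mod 2π = 4.927099 rad → L = 5.84·(0.893882 + 4.817417 + 4.927099) = 5.84·10.638398 = 62.128245 m
Shortest: RSR with L = 45.633485 m ≈ 45.6335 m
Convert RSR to answer units (arcs ×180/π): t = 0.760282·180/π = 43.5609°, p = ρ·p = 5.84·2.534332 = 14.8005 m, q = 4.519339·180/π = 258.9391°, L = 45.6335 m.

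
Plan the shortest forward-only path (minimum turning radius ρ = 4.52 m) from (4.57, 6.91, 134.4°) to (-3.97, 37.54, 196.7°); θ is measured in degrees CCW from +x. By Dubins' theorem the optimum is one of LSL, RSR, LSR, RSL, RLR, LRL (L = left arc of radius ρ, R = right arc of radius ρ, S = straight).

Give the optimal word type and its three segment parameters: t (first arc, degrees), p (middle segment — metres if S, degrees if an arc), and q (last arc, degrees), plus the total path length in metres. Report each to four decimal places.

RSL: t = 40.9037°, p = 23.7336 m, q = 103.2037°, L = 35.1021 m

Let ψ = atan2(Δy, Δx) = atan2(30.63, -8.54) = 105.5791° be the start→goal bearing.
Normalize: d = |goal − start| / ρ = 31.798247/4.52 = 7.035010, α = (θ_start − ψ) mod 360° = 28.8209° = 0.503020 rad, β = (θ_goal − ψ) mod 360° = 91.1209° = 1.590360 rad.
Common terms: sin α = 0.482073, cos α = 0.876131, sin β = 0.999809, cos β = -0.019562, cos(α−β) = 0.464842, d² = 49.491371. Work in radians in the unit-radius frame; every candidate has L = ρ·(t + p + q).
LSL: p² = 2 + d² − 2cos(α−β) + 2d(sin α − sin β) = 43.277142; p = √p² = 6.578536; φ = atan2(cos β − cos α, d + sin α − sin β) = -0.136578 rad; t = (φ − α) mod 2π = 5.643587 rad, q = (β − φ) mod 2π = 1.726938 rad → L = 4.52·(5.643587 + 6.578536 + 1.726938) = 4.52·13.949062 = 63.049760 m
RSR: p² = 2 + d² − 2cos(α−β) + 2d(sin β − sin α) = 57.846231; p = √p² = 7.605671; φ = atan2(cos α − cos β, d − sin α + sin β) = 0.118040 rad; t = (α − φ) mod 2π = 0.384979 rad, q = (φ − β) mod 2π = 4.810866 rad → L = 4.52·(0.384979 + 7.605671 + 4.810866) = 4.52·12.801516 = 57.862853 m
LSR: p² = d² − 2 + 2cos(α−β) + 2d(sin α + sin β) = 69.271167; p = √p² = 8.322930; φ = atan2(−cos α − cos β, d + sin α + sin β) − atan2(−2, p) = 0.135593 rad; t = (φ − α) mod 2π = 5.915758 rad, q = (φ − β) mod 2π = 4.828418 rad → L = 4.52·(5.915758 + 8.322930 + 4.828418) = 4.52·19.067107 = 86.183322 m
RSL: p² = d² − 2 + 2cos(α−β) − 2d(sin α + sin β) = 27.570943; p = √p² = 5.250804; φ = atan2(cos α + cos β, d − sin α − sin β) − atan2(2, p) = -0.210884 rad; t = (α − φ) mod 2π = 0.713904 rad, q = (β − φ) mod 2π = 1.801244 rad → L = 4.52·(0.713904 + 5.250804 + 1.801244) = 4.52·7.765953 = 35.102106 m
RLR: c = (6 − d² + 2cos(α−β) + 2d(sin α − sin β))/8 = -6.230779, |c| > 1 → infeasible
LRL: c = (6 − d² + 2cos(α−β) − 2d(sin α − sin β))/8 = -4.409643, |c| > 1 → infeasible
Shortest: RSL with L = 35.102106 m ≈ 35.1021 m
Convert RSL to answer units (arcs ×180/π): t = 0.713904·180/π = 40.9037°, p = ρ·p = 4.52·5.250804 = 23.7336 m, q = 1.801244·180/π = 103.2037°, L = 35.1021 m.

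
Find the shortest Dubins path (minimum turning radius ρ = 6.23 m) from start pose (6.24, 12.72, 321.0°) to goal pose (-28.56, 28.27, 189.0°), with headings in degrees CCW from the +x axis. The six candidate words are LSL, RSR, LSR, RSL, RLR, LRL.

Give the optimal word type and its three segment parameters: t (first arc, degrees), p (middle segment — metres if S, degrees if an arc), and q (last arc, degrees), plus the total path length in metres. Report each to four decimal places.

RSL: t = 188.5582°, p = 30.6883 m, q = 56.5582°, L = 57.3408 m

Let ψ = atan2(Δy, Δx) = atan2(15.55, -34.80) = 155.9230° be the start→goal bearing.
Normalize: d = |goal − start| / ρ = 38.116171/6.23 = 6.118166, α = (θ_start − ψ) mod 360° = 165.0770° = 2.881136 rad, β = (θ_goal − ψ) mod 360° = 33.0770° = 0.577302 rad.
Common terms: sin α = 0.257521, cos α = -0.966273, sin β = 0.545765, cos β = 0.837938, cos(α−β) = -0.669131, d² = 37.431949. Work in radians in the unit-radius frame; every candidate has L = ρ·(t + p + q).
LSL: p² = 2 + d² − 2cos(α−β) + 2d(sin α − sin β) = 37.243166; p = √p² = 6.102718; φ = atan2(cos β − cos α, d + sin α − sin β) = 0.300126 rad; t = (φ − α) mod 2π = 3.702175 rad, q = (β − φ) mod 2π = 0.277176 rad → L = 6.23·(3.702175 + 6.102718 + 0.277176) = 6.23·10.082069 = 62.811287 m
RSR: p² = 2 + d² − 2cos(α−β) + 2d(sin β − sin α) = 44.297255; p = √p² = 6.655618; φ = atan2(cos α − cos β, d − sin α + sin β) = -0.274516 rad; t = (α − φ) mod 2π = 3.155652 rad, q = (φ − β) mod 2π = 5.431368 rad → L = 6.23·(3.155652 + 6.655618 + 5.431368) = 6.23·15.242638 = 94.961636 m
LSR: p² = d² − 2 + 2cos(α−β) + 2d(sin α + sin β) = 43.922967; p = √p² = 6.627440; φ = atan2(−cos α − cos β, d + sin α + sin β) − atan2(−2, p) = 0.311624 rad; t = (φ − α) mod 2π = 3.713673 rad, q = (φ − β) mod 2π = 6.017508 rad → L = 6.23·(3.713673 + 6.627440 + 6.017508) = 6.23·16.358622 = 101.914213 m
RSL: p² = d² − 2 + 2cos(α−β) − 2d(sin α + sin β) = 24.264409; p = √p² = 4.925892; φ = atan2(cos α + cos β, d − sin α − sin β) − atan2(2, p) = -0.409825 rad; t = (α − φ) mod 2π = 3.290961 rad, q = (β − φ) mod 2π = 0.987127 rad → L = 6.23·(3.290961 + 4.925892 + 0.987127) = 6.23·9.203980 = 57.340795 m
RLR: c = (6 − d² + 2cos(α−β) + 2d(sin α − sin β))/8 = -4.537157, |c| > 1 → infeasible
LRL: c = (6 − d² + 2cos(α−β) − 2d(sin α − sin β))/8 = -3.655396, |c| > 1 → infeasible
Shortest: RSL with L = 57.340795 m ≈ 57.3408 m
Convert RSL to answer units (arcs ×180/π): t = 3.290961·180/π = 188.5582°, p = ρ·p = 6.23·4.925892 = 30.6883 m, q = 0.987127·180/π = 56.5582°, L = 57.3408 m.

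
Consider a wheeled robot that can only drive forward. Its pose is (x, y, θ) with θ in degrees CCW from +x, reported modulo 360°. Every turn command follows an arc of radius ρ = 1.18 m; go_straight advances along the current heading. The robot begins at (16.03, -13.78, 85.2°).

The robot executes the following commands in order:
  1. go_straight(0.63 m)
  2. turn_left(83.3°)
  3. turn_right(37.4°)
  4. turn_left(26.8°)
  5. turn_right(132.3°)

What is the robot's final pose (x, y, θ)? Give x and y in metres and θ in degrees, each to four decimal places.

(13.9770, -9.0415, 25.6000°)

set_pose: (x, y, θ) = (16.0300, -13.7800, 85.2000°), ρ = 1.18
go_straight(0.63): x += 0.63·cos θ, y += 0.63·sin θ → (16.0827, -13.1522, 85.2000°)
turn_left(83.3°): centre at ρ to the left, rotate +83.3° → (15.1421, -11.8972, 168.5000°)
turn_right(37.4°): centre at ρ to the right, rotate −37.4° → (14.4882, -11.5166, 131.1000°)
turn_left(26.8°): centre at ρ to the left, rotate +26.8° → (14.0429, -11.1989, 157.9000°)
turn_right(132.3°): centre at ρ to the right, rotate −132.3° → (13.9770, -9.0415, 25.6000°)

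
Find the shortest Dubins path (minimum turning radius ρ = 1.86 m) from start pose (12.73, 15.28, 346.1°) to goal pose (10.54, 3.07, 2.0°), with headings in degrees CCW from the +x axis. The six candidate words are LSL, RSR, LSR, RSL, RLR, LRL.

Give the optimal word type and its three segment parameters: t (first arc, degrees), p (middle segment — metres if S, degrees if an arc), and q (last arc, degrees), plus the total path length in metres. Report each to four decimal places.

Let ψ = atan2(Δy, Δx) = atan2(-12.21, -2.19) = -100.1685° be the start→goal bearing.
Normalize: d = |goal − start| / ρ = 12.404846/1.86 = 6.669272, α = (θ_start − ψ) mod 360° = 86.2685° = 1.505670 rad, β = (θ_goal − ψ) mod 360° = 102.1685° = 1.783177 rad.
Common terms: sin α = 0.997880, cos α = 0.065081, sin β = 0.977532, cos β = -0.210788, cos(α−β) = 0.961741, d² = 44.479188. Work in radians in the unit-radius frame; every candidate has L = ρ·(t + p + q).
LSL: p² = 2 + d² − 2cos(α−β) + 2d(sin α − sin β) = 44.827120; p = √p² = 6.695306; φ = atan2(cos β − cos α, d + sin α − sin β) = -0.041215 rad; t = (φ − α) mod 2π = 4.736301 rad, q = (β − φ) mod 2π = 1.824392 rad → L = 1.86·(4.736301 + 6.695306 + 1.824392) = 1.86·13.255998 = 24.656157 m
RSR: p² = 2 + d² − 2cos(α−β) + 2d(sin β − sin α) = 44.284291; p = √p² = 6.654644; φ = atan2(cos α − cos β, d − sin α + sin β) = 0.041467 rad; t = (α − φ) mod 2π = 1.464203 rad, q = (φ − β) mod 2π = 4.541475 rad → L = 1.86·(1.464203 + 6.654644 + 4.541475) = 1.86·12.660322 = 23.548199 m
LSR: p² = d² − 2 + 2cos(α−β) + 2d(sin α + sin β) = 70.751789; p = √p² = 8.411408; φ = atan2(−cos α − cos β, d + sin α + sin β) − atan2(−2, p) = 0.250291 rad; t = (φ − α) mod 2π = 5.027807 rad, q = (φ − β) mod 2π = 4.750299 rad → L = 1.86·(5.027807 + 8.411408 + 4.750299) = 1.86·18.189514 = 33.832497 m
RSL: p² = d² − 2 + 2cos(α−β) − 2d(sin α + sin β) = 18.053553; p = √p² = 4.248947; φ = atan2(cos α + cos β, d − sin α − sin β) − atan2(2, p) = -0.470970 rad; t = (α − φ) mod 2π = 1.976640 rad, q = (β − φ) mod 2π = 2.254147 rad → L = 1.86·(1.976640 + 4.248947 + 2.254147) = 1.86·8.479734 = 15.772306 m
RLR: c = (6 − d² + 2cos(α−β) + 2d(sin α − sin β))/8 = -4.535536, |c| > 1 → infeasible
LRL: c = (6 − d² + 2cos(α−β) − 2d(sin α − sin β))/8 = -4.603390, |c| > 1 → infeasible
Shortest: RSL with L = 15.772306 m ≈ 15.7723 m
Convert RSL to answer units (arcs ×180/π): t = 1.976640·180/π = 113.2531°, p = ρ·p = 1.86·4.248947 = 7.9030 m, q = 2.254147·180/π = 129.1531°, L = 15.7723 m.

RSL: t = 113.2531°, p = 7.9030 m, q = 129.1531°, L = 15.7723 m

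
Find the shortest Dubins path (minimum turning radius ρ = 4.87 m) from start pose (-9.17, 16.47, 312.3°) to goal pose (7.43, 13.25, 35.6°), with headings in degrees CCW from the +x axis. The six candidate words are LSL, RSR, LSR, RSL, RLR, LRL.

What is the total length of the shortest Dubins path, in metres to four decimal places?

17.5554 m

Let ψ = atan2(Δy, Δx) = atan2(-3.22, 16.60) = -10.9777° be the start→goal bearing.
Normalize: d = |goal − start| / ρ = 16.909417/4.87 = 3.472160, α = (θ_start − ψ) mod 360° = 323.2777° = 5.642260 rad, β = (θ_goal − ψ) mod 360° = 46.5777° = 0.812934 rad.
Common terms: sin α = -0.597938, cos α = 0.801543, sin β = 0.726307, cos β = 0.687371, cos(α−β) = 0.116671, d² = 12.055893. Work in radians in the unit-radius frame; every candidate has L = ρ·(t + p + q).
LSL: p² = 2 + d² − 2cos(α−β) + 2d(sin α − sin β) = 4.626575; p = √p² = 2.150947; φ = atan2(cos β − cos α, d + sin α − sin β) = -0.053105 rad; t = (φ − α) mod 2π = 0.587821 rad, q = (β − φ) mod 2π = 0.866039 rad → L = 4.87·(0.587821 + 2.150947 + 0.866039) = 4.87·3.604807 = 17.555409 m
RSR: p² = 2 + d² − 2cos(α−β) + 2d(sin β − sin α) = 23.018527; p = √p² = 4.797763; φ = atan2(cos α − cos β, d − sin α + sin β) = 0.023799 rad; t = (α − φ) mod 2π = 5.618461 rad, q = (φ − β) mod 2π = 5.494051 rad → L = 4.87·(5.618461 + 4.797763 + 5.494051) = 4.87·15.910274 = 77.483035 m
LSR: p² = d² − 2 + 2cos(α−β) + 2d(sin α + sin β) = 11.180671; p = √p² = 3.343751; φ = atan2(−cos α − cos β, d + sin α + sin β) − atan2(−2, p) = 0.146932 rad; t = (φ − α) mod 2π = 0.787857 rad, q = (φ − β) mod 2π = 5.617183 rad → L = 4.87·(0.787857 + 3.343751 + 5.617183) = 4.87·9.748791 = 47.476614 m
RSL: p² = d² − 2 + 2cos(α−β) − 2d(sin α + sin β) = 9.397797; p = √p² = 3.065583; φ = atan2(cos α + cos β, d − sin α − sin β) − atan2(2, p) = -0.159144 rad; t = (α − φ) mod 2π = 5.801404 rad, q = (β − φ) mod 2π = 0.972078 rad → L = 4.87·(5.801404 + 3.065583 + 0.972078) = 4.87·9.839065 = 47.916245 m
RLR: c = (6 − d² + 2cos(α−β) + 2d(sin α − sin β))/8 = -1.877316, |c| > 1 → infeasible
LRL: c = (6 − d² + 2cos(α−β) − 2d(sin α − sin β))/8 = 0.421678; p = 2π − arccos c = 5.147684 rad; φ = atan2(cos β − cos α, d + sin α − sin β) = -0.053105 rad; t = (φ − α + p/2) mod 2π = 3.161663 rad, q = (β − α − t + p) mod 2π = 3.439881 rad → L = 4.87·(3.161663 + 5.147684 + 3.439881) = 4.87·11.749228 = 57.218739 m
Shortest: LSL with L = 17.555409 m ≈ 17.5554 m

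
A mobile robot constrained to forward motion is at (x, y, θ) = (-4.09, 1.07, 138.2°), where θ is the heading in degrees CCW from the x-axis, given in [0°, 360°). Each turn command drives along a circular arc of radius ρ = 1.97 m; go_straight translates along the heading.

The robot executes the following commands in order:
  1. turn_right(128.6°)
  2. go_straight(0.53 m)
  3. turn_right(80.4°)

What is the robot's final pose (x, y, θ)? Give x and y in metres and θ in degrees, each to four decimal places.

set_pose: (x, y, θ) = (-4.0900, 1.0700, 138.2000°), ρ = 1.97
turn_right(128.6°): centre at ρ to the right, rotate −128.6° → (-3.1055, 4.4810, 9.6000°)
go_straight(0.53): x += 0.53·cos θ, y += 0.53·sin θ → (-2.5829, 4.5694, 9.6000°)
turn_right(80.4°): centre at ρ to the right, rotate −80.4° → (-0.3939, 3.2748, -70.8000° ≡ 289.2000°)

(-0.3939, 3.2748, 289.2000°)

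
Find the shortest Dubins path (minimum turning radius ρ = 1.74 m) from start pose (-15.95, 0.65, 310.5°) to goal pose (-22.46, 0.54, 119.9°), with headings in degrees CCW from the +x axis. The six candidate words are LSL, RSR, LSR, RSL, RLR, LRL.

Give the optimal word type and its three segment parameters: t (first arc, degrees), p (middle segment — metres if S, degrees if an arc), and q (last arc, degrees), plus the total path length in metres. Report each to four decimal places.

RSR: t = 157.6620°, p = 4.1344 m, q = 32.9380°, L = 9.9227 m

Let ψ = atan2(Δy, Δx) = atan2(-0.11, -6.51) = -179.0320° be the start→goal bearing.
Normalize: d = |goal − start| / ρ = 6.510929/1.74 = 3.741913, α = (θ_start − ψ) mod 360° = 129.5320° = 2.260759 rad, β = (θ_goal − ψ) mod 360° = 298.9320° = 5.217347 rad.
Common terms: sin α = 0.771270, cos α = -0.636509, sin β = -0.875195, cos β = 0.483771, cos(α−β) = -0.982935, d² = 14.001916. Work in radians in the unit-radius frame; every candidate has L = ρ·(t + p + q).
LSL: p² = 2 + d² − 2cos(α−β) + 2d(sin α − sin β) = 30.289641; p = √p² = 5.503603; φ = atan2(cos β − cos α, d + sin α − sin β) = 0.204986 rad; t = (φ − α) mod 2π = 4.227412 rad, q = (β − φ) mod 2π = 5.012361 rad → L = 1.74·(4.227412 + 5.503603 + 5.012361) = 1.74·14.743376 = 25.653474 m
RSR: p² = 2 + d² − 2cos(α−β) + 2d(sin β − sin α) = 5.645932; p = √p² = 2.376117; φ = atan2(cos α − cos β, d − sin α + sin β) = -0.490962 rad; t = (α − φ) mod 2π = 2.751722 rad, q = (φ − β) mod 2π = 0.574876 rad → L = 1.74·(2.751722 + 2.376117 + 0.574876) = 1.74·5.702714 = 9.922723 m
LSR: p² = d² − 2 + 2cos(α−β) + 2d(sin α + sin β) = 9.258287; p = √p² = 3.042743; φ = atan2(−cos α − cos β, d + sin α + sin β) − atan2(−2, p) = 0.623451 rad; t = (φ − α) mod 2π = 4.645877 rad, q = (φ − β) mod 2π = 1.689289 rad → L = 1.74·(4.645877 + 3.042743 + 1.689289) = 1.74·9.377909 = 16.317561 m
RSL: p² = d² − 2 + 2cos(α−β) − 2d(sin α + sin β) = 10.813803; p = √p² = 3.288435; φ = atan2(cos α + cos β, d − sin α − sin β) − atan2(2, p) = -0.586116 rad; t = (α − φ) mod 2π = 2.846875 rad, q = (β − φ) mod 2π = 5.803463 rad → L = 1.74·(2.846875 + 3.288435 + 5.803463) = 1.74·11.938772 = 20.773463 m
RLR: c = (6 − d² + 2cos(α−β) + 2d(sin α − sin β))/8 = 0.294259; p = 2π − arccos c = 5.011069 rad; φ = atan2(cos α − cos β, d − sin α + sin β) = -0.490962 rad; t = (α − φ + p/2) mod 2π = 5.257256 rad, q = (α − β − t + p) mod 2π = 3.080410 rad → L = 1.74·(5.257256 + 5.011069 + 3.080410) = 1.74·13.348735 = 23.226798 m
LRL: c = (6 − d² + 2cos(α−β) − 2d(sin α − sin β))/8 = -2.786205, |c| > 1 → infeasible
Shortest: RSR with L = 9.922723 m ≈ 9.9227 m
Convert RSR to answer units (arcs ×180/π): t = 2.751722·180/π = 157.6620°, p = ρ·p = 1.74·2.376117 = 4.1344 m, q = 0.574876·180/π = 32.9380°, L = 9.9227 m.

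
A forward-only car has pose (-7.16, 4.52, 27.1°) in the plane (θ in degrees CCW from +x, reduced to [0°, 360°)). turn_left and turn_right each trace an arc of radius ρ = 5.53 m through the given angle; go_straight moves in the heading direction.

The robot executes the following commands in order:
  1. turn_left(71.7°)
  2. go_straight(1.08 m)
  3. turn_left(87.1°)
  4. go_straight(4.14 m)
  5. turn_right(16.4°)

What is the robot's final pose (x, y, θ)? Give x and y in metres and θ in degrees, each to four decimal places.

set_pose: (x, y, θ) = (-7.1600, 4.5200, 27.1000°), ρ = 5.53
turn_left(71.7°): centre at ρ to the left, rotate +71.7° → (-4.2143, 10.2889, 98.8000°)
go_straight(1.08): x += 1.08·cos θ, y += 1.08·sin θ → (-4.3795, 11.3562, 98.8000°)
turn_left(87.1°): centre at ρ to the left, rotate +87.1° → (-10.4128, 16.0109, 185.9000°)
go_straight(4.14): x += 4.14·cos θ, y += 4.14·sin θ → (-14.5309, 15.5853, 185.9000°)
turn_right(16.4°): centre at ρ to the right, rotate −16.4° → (-16.1071, 15.6486, 169.5000°)

(-16.1071, 15.6486, 169.5000°)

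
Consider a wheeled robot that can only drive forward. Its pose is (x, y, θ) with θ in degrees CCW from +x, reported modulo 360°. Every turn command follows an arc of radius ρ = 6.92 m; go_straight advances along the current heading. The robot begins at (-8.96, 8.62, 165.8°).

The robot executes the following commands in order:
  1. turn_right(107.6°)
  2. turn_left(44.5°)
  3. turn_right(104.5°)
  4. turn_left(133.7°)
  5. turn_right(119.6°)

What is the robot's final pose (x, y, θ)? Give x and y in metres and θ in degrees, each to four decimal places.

set_pose: (x, y, θ) = (-8.9600, 8.6200, 165.8000°), ρ = 6.92
turn_right(107.6°): centre at ρ to the right, rotate −107.6° → (-13.1437, 18.9751, 58.2000°)
turn_left(44.5°): centre at ρ to the left, rotate +44.5° → (-12.2743, 24.1430, 102.7000°)
turn_right(104.5°): centre at ρ to the right, rotate −104.5° → (-5.3062, 32.5809, -1.8000° ≡ 358.2000°)
turn_left(133.7°): centre at ρ to the left, rotate +133.7° → (0.0618, 44.1189, 491.9000° ≡ 131.9000°)
turn_right(119.6°): centre at ρ to the right, rotate −119.6° → (3.7382, 55.5014, 12.3000°)

(3.7382, 55.5014, 12.3000°)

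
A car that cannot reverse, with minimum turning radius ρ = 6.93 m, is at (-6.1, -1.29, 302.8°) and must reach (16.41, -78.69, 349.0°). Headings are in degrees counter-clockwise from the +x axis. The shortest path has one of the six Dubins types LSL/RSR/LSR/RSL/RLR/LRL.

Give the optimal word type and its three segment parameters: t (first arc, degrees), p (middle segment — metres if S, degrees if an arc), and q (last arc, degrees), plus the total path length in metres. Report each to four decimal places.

RSL: t = 19.7993°, p = 71.8017 m, q = 65.9993°, L = 82.1792 m

Let ψ = atan2(Δy, Δx) = atan2(-77.40, 22.51) = -73.7841° be the start→goal bearing.
Normalize: d = |goal − start| / ρ = 80.606824/6.93 = 11.631576, α = (θ_start − ψ) mod 360° = 16.5841° = 0.289448 rad, β = (θ_goal − ψ) mod 360° = 62.7841° = 1.095790 rad.
Common terms: sin α = 0.285423, cos α = 0.958402, sin β = 0.889290, cos β = 0.457344, cos(α−β) = 0.692143, d² = 135.293569. Work in radians in the unit-radius frame; every candidate has L = ρ·(t + p + q).
LSL: p² = 2 + d² − 2cos(α−β) + 2d(sin α − sin β) = 121.861440; p = √p² = 11.039087; φ = atan2(cos β − cos α, d + sin α − sin β) = -0.045405 rad; t = (φ − α) mod 2π = 5.948332 rad, q = (β − φ) mod 2π = 1.141195 rad → L = 6.93·(5.948332 + 11.039087 + 1.141195) = 6.93·18.128614 = 125.631297 m
RSR: p² = 2 + d² − 2cos(α−β) + 2d(sin β − sin α) = 149.957124; p = √p² = 12.245698; φ = atan2(cos α − cos β, d − sin α + sin β) = 0.040928 rad; t = (α − φ) mod 2π = 0.248520 rad, q = (φ − β) mod 2π = 5.228324 rad → L = 6.93·(0.248520 + 12.245698 + 5.228324) = 6.93·17.722541 = 122.817212 m
LSR: p² = d² − 2 + 2cos(α−β) + 2d(sin α + sin β) = 162.005386; p = √p² = 12.728134; φ = atan2(−cos α − cos β, d + sin α + sin β) − atan2(−2, p) = 0.045754 rad; t = (φ − α) mod 2π = 6.039491 rad, q = (φ − β) mod 2π = 5.233149 rad → L = 6.93·(6.039491 + 12.728134 + 5.233149) = 6.93·24.000774 = 166.325366 m
RSL: p² = d² − 2 + 2cos(α−β) − 2d(sin α + sin β) = 107.350324; p = √p² = 10.361000; φ = atan2(cos α + cos β, d − sin α − sin β) − atan2(2, p) = -0.056115 rad; t = (α − φ) mod 2π = 0.345563 rad, q = (β − φ) mod 2π = 1.151906 rad → L = 6.93·(0.345563 + 10.361000 + 1.151906) = 6.93·11.858469 = 82.179190 m
RLR: c = (6 − d² + 2cos(α−β) + 2d(sin α − sin β))/8 = -17.744641, |c| > 1 → infeasible
LRL: c = (6 − d² + 2cos(α−β) − 2d(sin α − sin β))/8 = -14.232680, |c| > 1 → infeasible
Shortest: RSL with L = 82.179190 m ≈ 82.1792 m
Convert RSL to answer units (arcs ×180/π): t = 0.345563·180/π = 19.7993°, p = ρ·p = 6.93·10.361000 = 71.8017 m, q = 1.151906·180/π = 65.9993°, L = 82.1792 m.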